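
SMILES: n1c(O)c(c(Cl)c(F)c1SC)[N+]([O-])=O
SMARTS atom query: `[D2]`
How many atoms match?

Check the 14 heavy atoms by environment: 1× n (aromatic, D2) → match; 5× c (aromatic, D3) → no; 1× F (D1) → no; 1× S (D2) → match; 1× C (D1) → no; 1× N (charge +1, D3) → no; 1× O (charge -1, D1) → no; 2× O (D1) → no; 1× Cl (D1) → no.
Summing the matching environments: 1 + 1 = 2 matching atoms.

2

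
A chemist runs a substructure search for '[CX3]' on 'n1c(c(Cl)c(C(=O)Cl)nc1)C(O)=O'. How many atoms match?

The query [CX3] means: C with X3: aliphatic carbon with exactly 3 total connections.
Check the 13 heavy atoms by environment: 2× n (aromatic, X2) → no; 4× c (aromatic, X3) → no; 2× C (X3) → match; 2× O (X1) → no; 1× O (X2) → no; 2× Cl (X1) → no.
That gives 2 matching atoms.

2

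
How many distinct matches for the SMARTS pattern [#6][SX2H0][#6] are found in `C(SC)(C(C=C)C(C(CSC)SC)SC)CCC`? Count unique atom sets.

4

[#6][SX2H0][#6] is the SMARTS for a thioether: an aliphatic sulfur bridging two carbons with no H on the sulfur.
The molecule carries 4 separate instances of a methylthio ether (-SCH3) meeting every constraint; each maps to a distinct set of atoms, giving 4 matches.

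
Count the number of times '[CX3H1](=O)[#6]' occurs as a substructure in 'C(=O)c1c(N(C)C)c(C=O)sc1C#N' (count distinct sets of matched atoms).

2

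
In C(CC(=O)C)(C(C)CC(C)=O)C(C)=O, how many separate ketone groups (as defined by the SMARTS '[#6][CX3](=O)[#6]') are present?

[#6][CX3](=O)[#6] is the SMARTS for a ketone: a carbonyl carbon (no H) flanked by two carbons.
The molecule carries 3 separate instances of an acetyl/ketone group (-C(=O)CH3) meeting every constraint; each maps to a distinct set of atoms, giving 3 matches.

3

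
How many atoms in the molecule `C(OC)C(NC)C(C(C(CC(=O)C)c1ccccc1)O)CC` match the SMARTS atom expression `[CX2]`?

0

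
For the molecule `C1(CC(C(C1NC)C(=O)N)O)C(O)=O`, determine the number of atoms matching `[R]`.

5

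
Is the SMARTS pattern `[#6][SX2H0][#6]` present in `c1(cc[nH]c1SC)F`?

Yes

The pattern [#6][SX2H0][#6] describes an aliphatic sulfur bridging two carbons with no H on the sulfur — a thioether.
The molecule carries a methylthio ether (-SCH3), whose atoms satisfy every constraint of the query, so the pattern matches.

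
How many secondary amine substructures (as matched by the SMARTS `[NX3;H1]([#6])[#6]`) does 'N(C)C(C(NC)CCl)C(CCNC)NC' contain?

4

[NX3;H1]([#6])[#6] is the SMARTS for a secondary amine: a trivalent nitrogen with one H, bonded to two carbons.
The molecule carries 4 separate instances of an N-methylamino group (-NHCH3) meeting every constraint; each maps to a distinct set of atoms, giving 4 matches.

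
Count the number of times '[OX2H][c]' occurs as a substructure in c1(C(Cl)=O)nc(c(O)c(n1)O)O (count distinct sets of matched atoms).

3

[OX2H][c] is the SMARTS for a phenol: a hydroxyl oxygen attached to an aromatic carbon.
The molecule carries 3 separate instances of a hydroxyl group (-OH) meeting every constraint; each maps to a distinct set of atoms, giving 3 matches.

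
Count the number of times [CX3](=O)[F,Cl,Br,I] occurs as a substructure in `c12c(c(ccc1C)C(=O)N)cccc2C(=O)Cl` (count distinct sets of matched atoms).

1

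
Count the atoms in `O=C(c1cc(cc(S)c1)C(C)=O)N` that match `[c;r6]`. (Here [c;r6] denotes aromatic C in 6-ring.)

6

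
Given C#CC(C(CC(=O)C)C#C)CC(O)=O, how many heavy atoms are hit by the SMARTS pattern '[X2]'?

5

Check the 14 heavy atoms by environment: 5× C (X4) → no; 4× C (X2) → match; 2× C (X3) → no; 2× O (X1) → no; 1× O (X2) → match.
Summing the matching environments: 4 + 1 = 5 matching atoms.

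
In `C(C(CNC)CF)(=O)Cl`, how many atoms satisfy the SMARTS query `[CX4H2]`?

2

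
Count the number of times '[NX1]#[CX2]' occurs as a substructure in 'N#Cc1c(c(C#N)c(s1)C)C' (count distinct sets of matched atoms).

2

[NX1]#[CX2] is the SMARTS for a nitrile: a nitrogen triple-bonded to a two-connected carbon.
The molecule carries 2 separate instances of a nitrile (-C#N) meeting every constraint; each maps to a distinct set of atoms, giving 2 matches.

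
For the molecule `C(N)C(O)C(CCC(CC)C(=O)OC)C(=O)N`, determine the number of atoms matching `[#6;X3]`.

2

Check the 17 heavy atoms by environment: 9× C (X4) → no; 2× C (X3) → match; 2× O (X1) → no; 2× O (X2) → no; 2× N (X3) → no.
That gives 2 matching atoms.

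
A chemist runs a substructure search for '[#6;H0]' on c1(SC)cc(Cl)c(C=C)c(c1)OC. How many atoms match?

The query [#6;H0] means: any carbon with no attached hydrogen.
Check the 13 heavy atoms by environment: 4× c (aromatic, H0) → match; 2× c (aromatic, H1) → no; 1× S (H0) → no; 2× C (H3) → no; 1× O (H0) → no; 1× Cl (H0) → no; 1× C (H1) → no; 1× C (H2) → no.
That gives 4 matching atoms.

4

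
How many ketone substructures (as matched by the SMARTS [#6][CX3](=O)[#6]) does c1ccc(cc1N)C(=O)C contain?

1

[#6][CX3](=O)[#6] is the SMARTS for a ketone: a carbonyl carbon (no H) flanked by two carbons.
Exactly one fragment in the molecule meets all constraints, giving 1 match.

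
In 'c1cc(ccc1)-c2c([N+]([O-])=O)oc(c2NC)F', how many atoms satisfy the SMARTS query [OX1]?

2

The query [OX1] means: aliphatic oxygen with one total connection — typically a carbonyl =O or an oxide.
Check the 17 heavy atoms by environment: 1× o (aromatic, X2) → no; 10× c (aromatic, X3) → no; 1× F (X1) → no; 1× N (X3) → no; 1× C (X4) → no; 1× N (charge +1, X3) → no; 1× O (charge -1, X1) → match; 1× O (X1) → match.
Summing the matching environments: 1 + 1 = 2 matching atoms.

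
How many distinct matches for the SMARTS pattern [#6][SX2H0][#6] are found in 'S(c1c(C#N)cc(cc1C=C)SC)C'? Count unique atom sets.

[#6][SX2H0][#6] is the SMARTS for a thioether: an aliphatic sulfur bridging two carbons with no H on the sulfur.
The molecule carries 2 separate instances of a methylthio ether (-SCH3) meeting every constraint; each maps to a distinct set of atoms, giving 2 matches.

2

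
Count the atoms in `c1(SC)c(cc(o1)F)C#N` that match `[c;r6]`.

0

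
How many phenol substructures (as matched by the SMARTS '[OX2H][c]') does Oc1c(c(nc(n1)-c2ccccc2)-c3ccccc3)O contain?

[OX2H][c] is the SMARTS for a phenol: a hydroxyl oxygen attached to an aromatic carbon.
The molecule carries 2 separate instances of a hydroxyl group (-OH) meeting every constraint; each maps to a distinct set of atoms, giving 2 matches.

2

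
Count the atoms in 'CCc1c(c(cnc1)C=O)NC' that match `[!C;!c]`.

The query [!C;!c] means: neither aliphatic nor aromatic carbon — same as [!#6].
Check the 12 heavy atoms by environment: 1× n (aromatic) → match; 5× c (aromatic) → no; 1× N → match; 4× C → no; 1× O → match.
Summing the matching environments: 1 + 1 + 1 = 3 matching atoms.

3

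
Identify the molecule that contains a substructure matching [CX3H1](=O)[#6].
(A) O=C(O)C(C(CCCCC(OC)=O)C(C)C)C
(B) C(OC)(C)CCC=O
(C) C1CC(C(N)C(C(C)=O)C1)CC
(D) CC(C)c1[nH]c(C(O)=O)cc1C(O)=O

B

[CX3H1](=O)[#6] describes an sp2 carbon with one H, double-bonded to O and single-bonded to carbon (an aldehyde).
(A) has a carboxylic acid group (-C(=O)OH) but the carbonyl carbon has H0 and is bonded to O, not H1.
(B) contains an aldehyde (-CHO), which satisfies every atom and bond constraint.
(C) has an acetyl/ketone group (-C(=O)CH3) but the carbonyl carbon has H0 (two carbon neighbours), not H1.
(D) has a carboxylic acid group (-C(=O)OH) but the carbonyl carbon has H0 and is bonded to O, not H1.
So the answer is (B).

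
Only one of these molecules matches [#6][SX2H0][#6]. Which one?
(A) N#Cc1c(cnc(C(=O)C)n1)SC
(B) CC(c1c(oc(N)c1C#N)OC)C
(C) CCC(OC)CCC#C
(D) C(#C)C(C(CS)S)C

A

[#6][SX2H0][#6] describes an aliphatic sulfur bridging two carbons with no H on the sulfur (a thioether).
(A) contains a methylthio ether (-SCH3), which satisfies every atom and bond constraint.
(B) has a methoxy ether (-OCH3) but the bridging atom is O, not S.
(C) has a methoxy ether (-OCH3) but the bridging atom is O, not S.
(D) has a thiol (-SH) but the sulfur has H1, not H0 bridging two carbons.
So the answer is (A).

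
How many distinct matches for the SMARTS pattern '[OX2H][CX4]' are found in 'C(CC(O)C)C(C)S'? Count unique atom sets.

1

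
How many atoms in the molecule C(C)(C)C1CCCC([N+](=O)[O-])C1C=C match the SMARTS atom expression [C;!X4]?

Check the 14 heavy atoms by environment: 9× C (X4) → no; 2× C (X3) → match; 1× N (charge +1, X3) → no; 1× O (charge -1, X1) → no; 1× O (X1) → no.
That gives 2 matching atoms.

2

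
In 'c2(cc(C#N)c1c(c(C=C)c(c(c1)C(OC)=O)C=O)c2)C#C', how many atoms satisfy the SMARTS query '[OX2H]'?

The query [OX2H] means: aliphatic oxygen with two connections, one of which is H — an -OH oxygen.
Check the 22 heavy atoms by environment: 7× c (aromatic, H0, X3) → no; 3× c (aromatic, H1, X3) → no; 1× C (H0, X3) → no; 2× O (H0, X1) → no; 1× O (H0, X2) → no; 1× C (H3, X4) → no; 2× C (H1, X3) → no; 1× C (H2, X3) → no; 2× C (H0, X2) → no; 1× C (H1, X2) → no; 1× N (H0, X1) → no.
No environment satisfies the query, so 0 matching atoms.

0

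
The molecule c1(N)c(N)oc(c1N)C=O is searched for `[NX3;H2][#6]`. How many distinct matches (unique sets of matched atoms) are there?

3

[NX3;H2][#6] is the SMARTS for a primary amine: a trivalent nitrogen with two H attached to carbon.
The molecule carries 3 separate instances of a primary amino group (-NH2) meeting every constraint; each maps to a distinct set of atoms, giving 3 matches.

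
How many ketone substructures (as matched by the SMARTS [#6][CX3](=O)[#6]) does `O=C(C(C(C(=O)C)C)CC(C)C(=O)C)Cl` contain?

2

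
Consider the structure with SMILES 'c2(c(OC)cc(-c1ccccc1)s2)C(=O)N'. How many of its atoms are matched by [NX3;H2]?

The query [NX3;H2] means: aliphatic N with 3 total connections, two of them H — an -NH2 nitrogen (amine or amide).
Check the 16 heavy atoms by environment: 1× s (aromatic, H0, X2) → no; 4× c (aromatic, H0, X3) → no; 6× c (aromatic, H1, X3) → no; 1× C (H0, X3) → no; 1× O (H0, X1) → no; 1× N (H2, X3) → match; 1× O (H0, X2) → no; 1× C (H3, X4) → no.
That gives 1 matching atom.

1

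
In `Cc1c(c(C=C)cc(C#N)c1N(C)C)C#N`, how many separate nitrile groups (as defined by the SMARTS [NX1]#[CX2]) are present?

[NX1]#[CX2] is the SMARTS for a nitrile: a nitrogen triple-bonded to a two-connected carbon.
The molecule carries 2 separate instances of a nitrile (-C#N) meeting every constraint; each maps to a distinct set of atoms, giving 2 matches.

2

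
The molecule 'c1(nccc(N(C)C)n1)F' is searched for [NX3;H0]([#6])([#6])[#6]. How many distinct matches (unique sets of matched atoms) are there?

1

[NX3;H0]([#6])([#6])[#6] is the SMARTS for a tertiary amine: a trivalent nitrogen with no H, bonded to three carbons.
Exactly one fragment in the molecule meets all constraints, giving 1 match.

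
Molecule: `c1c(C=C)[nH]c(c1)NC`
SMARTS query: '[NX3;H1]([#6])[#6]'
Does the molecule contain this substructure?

The pattern [NX3;H1]([#6])[#6] describes a trivalent nitrogen with one H, bonded to two carbons — a secondary amine.
The molecule carries an N-methylamino group (-NHCH3), whose atoms satisfy every constraint of the query, so the pattern matches.

Yes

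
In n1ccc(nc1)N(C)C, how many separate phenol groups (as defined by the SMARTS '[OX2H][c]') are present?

[OX2H][c] is the SMARTS for a phenol: a hydroxyl oxygen attached to an aromatic carbon.
No fragment in the molecule satisfies every constraint, giving 0 matches.

0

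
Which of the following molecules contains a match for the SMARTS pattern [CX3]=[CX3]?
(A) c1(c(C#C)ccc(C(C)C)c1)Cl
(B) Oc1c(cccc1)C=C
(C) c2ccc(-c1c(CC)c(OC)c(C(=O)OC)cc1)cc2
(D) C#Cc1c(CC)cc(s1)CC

B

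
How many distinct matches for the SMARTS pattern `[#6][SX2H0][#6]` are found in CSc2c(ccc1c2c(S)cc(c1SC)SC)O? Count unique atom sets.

3

[#6][SX2H0][#6] is the SMARTS for a thioether: an aliphatic sulfur bridging two carbons with no H on the sulfur.
The molecule carries 3 separate instances of a methylthio ether (-SCH3) meeting every constraint; each maps to a distinct set of atoms, giving 3 matches.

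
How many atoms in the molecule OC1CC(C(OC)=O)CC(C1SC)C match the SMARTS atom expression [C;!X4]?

1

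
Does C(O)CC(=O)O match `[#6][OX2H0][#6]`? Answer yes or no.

The pattern [#6][OX2H0][#6] describes an aliphatic oxygen bridging two carbons with no H on the oxygen — an ether.
The closest candidate here is a hydroxyl group (-OH), but the oxygen has H1, not H0 bridging two carbons. No other fragment satisfies the full query, so there is no match.

No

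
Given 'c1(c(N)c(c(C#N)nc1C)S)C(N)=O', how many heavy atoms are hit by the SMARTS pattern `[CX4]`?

Check the 14 heavy atoms by environment: 1× n (aromatic, X2) → no; 5× c (aromatic, X3) → no; 1× C (X4) → match; 1× C (X2) → no; 1× N (X1) → no; 1× C (X3) → no; 1× O (X1) → no; 2× N (X3) → no; 1× S (X2) → no.
That gives 1 matching atom.

1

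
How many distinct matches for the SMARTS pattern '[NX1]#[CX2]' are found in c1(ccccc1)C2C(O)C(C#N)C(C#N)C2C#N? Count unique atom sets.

3

[NX1]#[CX2] is the SMARTS for a nitrile: a nitrogen triple-bonded to a two-connected carbon.
The molecule carries 3 separate instances of a nitrile (-C#N) meeting every constraint; each maps to a distinct set of atoms, giving 3 matches.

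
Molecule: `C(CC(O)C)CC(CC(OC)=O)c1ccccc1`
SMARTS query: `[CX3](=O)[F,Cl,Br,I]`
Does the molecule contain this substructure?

The pattern [CX3](=O)[F,Cl,Br,I] describes a carbonyl carbon bonded to a halogen — an acyl halide.
The closest candidate here is a methyl-ester group (-C(=O)OCH3), but the carbonyl is bonded to -O-C, not to a halogen. No other fragment satisfies the full query, so there is no match.

No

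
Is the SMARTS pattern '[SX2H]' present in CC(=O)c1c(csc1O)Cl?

The pattern [SX2H] describes an aliphatic sulfur with two connections, one being H — a thiol.
The closest candidate here is a hydroxyl group (-OH), but it is an -OH, not an -SH. No other fragment satisfies the full query, so there is no match.

No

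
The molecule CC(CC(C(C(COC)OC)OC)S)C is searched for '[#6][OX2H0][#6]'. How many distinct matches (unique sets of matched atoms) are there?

[#6][OX2H0][#6] is the SMARTS for an ether: an aliphatic oxygen bridging two carbons with no H on the oxygen.
The molecule carries 3 separate instances of a methoxy ether (-OCH3) meeting every constraint; each maps to a distinct set of atoms, giving 3 matches.

3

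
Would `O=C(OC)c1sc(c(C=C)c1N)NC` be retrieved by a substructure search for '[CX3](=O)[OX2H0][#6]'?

The pattern [CX3](=O)[OX2H0][#6] describes a carbonyl carbon bonded to an oxygen that is itself bonded to carbon (no H on that O) — an ester.
The molecule carries a methyl-ester group (-C(=O)OCH3), whose atoms satisfy every constraint of the query, so the pattern matches.

Yes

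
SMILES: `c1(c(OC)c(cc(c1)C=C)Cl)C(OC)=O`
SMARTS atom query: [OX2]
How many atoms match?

The query [OX2] means: aliphatic oxygen with two total connections — ether, hydroxyl, or ester single-bond O.
Check the 15 heavy atoms by environment: 6× c (aromatic, X3) → no; 1× Cl (X1) → no; 2× O (X2) → match; 2× C (X4) → no; 3× C (X3) → no; 1× O (X1) → no.
That gives 2 matching atoms.

2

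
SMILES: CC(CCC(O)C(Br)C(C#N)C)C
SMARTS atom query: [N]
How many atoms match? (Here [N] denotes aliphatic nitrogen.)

1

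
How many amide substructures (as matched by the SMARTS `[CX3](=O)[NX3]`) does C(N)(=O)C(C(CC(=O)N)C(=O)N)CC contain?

[CX3](=O)[NX3] is the SMARTS for an amide: a carbonyl carbon bonded to a trivalent nitrogen.
The molecule carries 3 separate instances of a primary amide (-C(=O)NH2) meeting every constraint; each maps to a distinct set of atoms, giving 3 matches.

3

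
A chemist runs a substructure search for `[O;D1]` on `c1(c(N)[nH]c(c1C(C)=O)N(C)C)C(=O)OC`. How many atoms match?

Check the 16 heavy atoms by environment: 1× n (aromatic, D2) → no; 4× c (aromatic, D3) → no; 2× C (D3) → no; 2× O (D1) → match; 1× O (D2) → no; 4× C (D1) → no; 1× N (D1) → no; 1× N (D3) → no.
That gives 2 matching atoms.

2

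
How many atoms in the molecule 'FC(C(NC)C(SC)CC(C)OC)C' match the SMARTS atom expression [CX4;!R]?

10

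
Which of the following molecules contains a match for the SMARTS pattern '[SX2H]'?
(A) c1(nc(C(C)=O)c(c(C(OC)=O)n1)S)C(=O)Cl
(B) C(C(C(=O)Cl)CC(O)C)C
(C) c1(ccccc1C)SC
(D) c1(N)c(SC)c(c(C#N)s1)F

A

[SX2H] describes an aliphatic sulfur with two connections, one being H (a thiol).
(A) contains a thiol (-SH), which satisfies every atom and bond constraint.
(B) has a hydroxyl group (-OH) but it is an -OH, not an -SH.
(C) has a methylthio ether (-SCH3) but the sulfur has H0 (bonded to two carbons), not H1.
(D) has a methylthio ether (-SCH3) but the sulfur has H0 (bonded to two carbons), not H1.
So the answer is (A).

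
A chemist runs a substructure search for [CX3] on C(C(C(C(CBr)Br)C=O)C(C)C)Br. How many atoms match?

The query [CX3] means: C with X3: aliphatic carbon with exactly 3 total connections.
Check the 13 heavy atoms by environment: 8× C (X4) → no; 3× Br (X1) → no; 1× C (X3) → match; 1× O (X1) → no.
That gives 1 matching atom.

1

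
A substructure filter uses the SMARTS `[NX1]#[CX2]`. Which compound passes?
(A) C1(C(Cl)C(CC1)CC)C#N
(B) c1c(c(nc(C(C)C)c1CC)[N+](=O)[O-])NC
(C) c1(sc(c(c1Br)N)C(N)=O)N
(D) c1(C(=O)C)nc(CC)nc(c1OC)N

A

[NX1]#[CX2] describes a nitrogen triple-bonded to a two-connected carbon (a nitrile).
(A) contains a nitrile (-C#N), which satisfies every atom and bond constraint.
(B) has a nitro group (-[N+](=O)[O-]) but there is no C#N triple bond.
(C) has a primary amide (-C(=O)NH2) but the nitrogen is NX3, not NX1.
(D) has a primary amino group (-NH2) but the nitrogen is NX3 (three connections), not NX1 triple-bonded.
So the answer is (A).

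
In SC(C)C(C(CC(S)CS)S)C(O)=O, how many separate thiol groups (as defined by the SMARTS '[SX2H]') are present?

4

[SX2H] is the SMARTS for a thiol: an aliphatic sulfur with two connections, one being H.
The molecule carries 4 separate instances of a thiol (-SH) meeting every constraint; each maps to a distinct set of atoms, giving 4 matches.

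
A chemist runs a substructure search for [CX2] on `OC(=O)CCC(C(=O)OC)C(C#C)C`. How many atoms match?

2

The query [CX2] means: C with X2: aliphatic carbon with exactly 2 total connections.
Check the 14 heavy atoms by environment: 6× C (X4) → no; 2× C (X2) → match; 2× C (X3) → no; 2× O (X1) → no; 2× O (X2) → no.
That gives 2 matching atoms.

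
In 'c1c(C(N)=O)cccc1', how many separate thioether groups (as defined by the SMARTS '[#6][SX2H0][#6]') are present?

0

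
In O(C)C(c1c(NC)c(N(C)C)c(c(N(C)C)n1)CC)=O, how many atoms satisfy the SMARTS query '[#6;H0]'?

6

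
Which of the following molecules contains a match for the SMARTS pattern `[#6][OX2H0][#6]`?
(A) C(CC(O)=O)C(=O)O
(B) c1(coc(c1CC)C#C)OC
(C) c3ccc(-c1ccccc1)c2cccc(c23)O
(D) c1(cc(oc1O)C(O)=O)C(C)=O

B

[#6][OX2H0][#6] describes an aliphatic oxygen bridging two carbons with no H on the oxygen (an ether).
(A) has a carboxylic acid group (-C(=O)OH) but the -OH oxygen has H1; the =O is OX1, not OX2.
(B) contains a methoxy ether (-OCH3), which satisfies every atom and bond constraint.
(C) has a hydroxyl group (-OH) but the oxygen has H1, not H0 bridging two carbons.
(D) has a hydroxyl group (-OH) but the oxygen has H1, not H0 bridging two carbons.
So the answer is (B).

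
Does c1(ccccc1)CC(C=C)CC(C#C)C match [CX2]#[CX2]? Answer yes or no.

Yes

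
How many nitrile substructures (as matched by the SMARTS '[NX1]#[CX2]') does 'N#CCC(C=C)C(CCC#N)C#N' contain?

3

[NX1]#[CX2] is the SMARTS for a nitrile: a nitrogen triple-bonded to a two-connected carbon.
The molecule carries 3 separate instances of a nitrile (-C#N) meeting every constraint; each maps to a distinct set of atoms, giving 3 matches.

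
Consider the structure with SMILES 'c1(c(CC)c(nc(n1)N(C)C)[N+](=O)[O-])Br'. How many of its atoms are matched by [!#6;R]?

The query [!#6;R] means: non-carbon atom that is part of a ring.
Check the 15 heavy atoms by environment: 2× n (aromatic, in 6-ring) → match; 4× c (aromatic, in 6-ring) → no; 4× C (acyclic) → no; 1× N (charge +1, acyclic) → no; 1× O (charge -1, acyclic) → no; 1× O (acyclic) → no; 1× Br (acyclic) → no; 1× N (acyclic) → no.
That gives 2 matching atoms.

2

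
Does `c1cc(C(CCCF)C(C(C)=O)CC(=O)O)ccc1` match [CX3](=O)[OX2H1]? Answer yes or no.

The pattern [CX3](=O)[OX2H1] describes an sp2 carbon double-bonded to O and single-bonded to an -OH oxygen — a carboxylic acid.
The molecule carries a carboxylic acid group (-C(=O)OH), whose atoms satisfy every constraint of the query, so the pattern matches.

Yes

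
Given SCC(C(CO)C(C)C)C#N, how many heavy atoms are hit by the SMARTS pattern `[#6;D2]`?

The query [#6;D2] means: any carbon bonded to exactly two heavy atoms.
Check the 11 heavy atoms by environment: 3× C (D2) → match; 3× C (D3) → no; 1× S (D1) → no; 2× C (D1) → no; 1× N (D1) → no; 1× O (D1) → no.
That gives 3 matching atoms.

3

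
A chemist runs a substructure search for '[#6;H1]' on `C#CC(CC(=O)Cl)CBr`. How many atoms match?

2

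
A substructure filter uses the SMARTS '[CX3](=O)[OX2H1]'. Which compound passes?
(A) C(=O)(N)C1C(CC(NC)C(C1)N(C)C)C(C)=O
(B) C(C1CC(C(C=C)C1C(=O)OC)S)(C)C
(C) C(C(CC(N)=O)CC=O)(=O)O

[CX3](=O)[OX2H1] describes an sp2 carbon double-bonded to O and single-bonded to an -OH oxygen (a carboxylic acid).
(A) has a primary amide (-C(=O)NH2) but the carbonyl is bonded to N, not to an -OH oxygen.
(B) has a methyl-ester group (-C(=O)OCH3) but the singly-bonded O has no H (OX2H0, not OX2H1).
(C) contains a carboxylic acid group (-C(=O)OH), which satisfies every atom and bond constraint.
So the answer is (C).

C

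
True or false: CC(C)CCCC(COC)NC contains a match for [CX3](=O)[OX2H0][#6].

The pattern [CX3](=O)[OX2H0][#6] describes a carbonyl carbon bonded to an oxygen that is itself bonded to carbon (no H on that O) — an ester.
The closest candidate here is a methoxy ether (-OCH3), but the ether oxygen is not adjacent to a C=O carbon. No other fragment satisfies the full query, so there is no match.

False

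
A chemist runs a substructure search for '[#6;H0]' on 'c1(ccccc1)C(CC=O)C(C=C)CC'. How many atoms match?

1

Check the 15 heavy atoms by environment: 3× C (H2) → no; 4× C (H1) → no; 1× C (H3) → no; 1× c (aromatic, H0) → match; 5× c (aromatic, H1) → no; 1× O (H0) → no.
That gives 1 matching atom.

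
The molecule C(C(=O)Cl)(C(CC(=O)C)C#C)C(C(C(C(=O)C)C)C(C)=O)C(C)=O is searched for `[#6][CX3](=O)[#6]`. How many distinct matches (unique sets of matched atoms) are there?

[#6][CX3](=O)[#6] is the SMARTS for a ketone: a carbonyl carbon (no H) flanked by two carbons.
The molecule carries 4 separate instances of an acetyl/ketone group (-C(=O)CH3) meeting every constraint; each maps to a distinct set of atoms, giving 4 matches.

4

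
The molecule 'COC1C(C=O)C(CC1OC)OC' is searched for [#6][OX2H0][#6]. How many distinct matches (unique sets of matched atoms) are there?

3

[#6][OX2H0][#6] is the SMARTS for an ether: an aliphatic oxygen bridging two carbons with no H on the oxygen.
The molecule carries 3 separate instances of a methoxy ether (-OCH3) meeting every constraint; each maps to a distinct set of atoms, giving 3 matches.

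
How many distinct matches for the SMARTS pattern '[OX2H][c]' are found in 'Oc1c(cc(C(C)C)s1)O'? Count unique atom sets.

2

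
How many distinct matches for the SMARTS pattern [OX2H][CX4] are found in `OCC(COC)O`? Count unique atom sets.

2

[OX2H][CX4] is the SMARTS for an aliphatic alcohol: a hydroxyl oxygen bound to an sp3 (X4) carbon.
The molecule carries 2 separate instances of a hydroxyl group (-OH) meeting every constraint; each maps to a distinct set of atoms, giving 2 matches.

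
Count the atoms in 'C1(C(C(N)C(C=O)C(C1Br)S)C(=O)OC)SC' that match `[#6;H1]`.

7

Check the 17 heavy atoms by environment: 7× C (H1) → match; 1× C (H0) → no; 3× O (H0) → no; 2× C (H3) → no; 1× S (H0) → no; 1× N (H2) → no; 1× S (H1) → no; 1× Br (H0) → no.
That gives 7 matching atoms.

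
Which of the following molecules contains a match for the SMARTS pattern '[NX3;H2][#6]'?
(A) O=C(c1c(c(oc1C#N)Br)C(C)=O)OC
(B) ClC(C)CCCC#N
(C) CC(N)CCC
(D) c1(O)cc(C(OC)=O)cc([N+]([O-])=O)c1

C

[NX3;H2][#6] describes a trivalent nitrogen with two H attached to carbon (a primary amine).
(A) has a nitrile (-C#N) but the nitrogen is NX1 (triple-bonded), not NX3 with two H.
(B) has a nitrile (-C#N) but the nitrogen is NX1 (triple-bonded), not NX3 with two H.
(C) contains a primary amino group (-NH2), which satisfies every atom and bond constraint.
(D) has a nitro group (-[N+](=O)[O-]) but the nitrogen is [N+] with no H, not NX3H2.
So the answer is (C).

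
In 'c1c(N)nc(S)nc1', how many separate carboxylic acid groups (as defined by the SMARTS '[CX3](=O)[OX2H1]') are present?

0

[CX3](=O)[OX2H1] is the SMARTS for a carboxylic acid: an sp2 carbon double-bonded to O and single-bonded to an -OH oxygen.
No fragment in the molecule satisfies every constraint, giving 0 matches.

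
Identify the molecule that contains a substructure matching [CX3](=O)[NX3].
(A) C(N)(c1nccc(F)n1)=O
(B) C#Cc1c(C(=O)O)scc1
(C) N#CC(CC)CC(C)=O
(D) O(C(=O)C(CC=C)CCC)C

A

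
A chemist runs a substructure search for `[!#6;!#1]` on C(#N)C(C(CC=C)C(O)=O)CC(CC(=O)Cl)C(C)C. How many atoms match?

The query [!#6;!#1] means: not carbon and not hydrogen — any heteroatom.
Check the 19 heavy atoms by environment: 14× C → no; 1× N → match; 3× O → match; 1× Cl → match.
Summing the matching environments: 1 + 3 + 1 = 5 matching atoms.

5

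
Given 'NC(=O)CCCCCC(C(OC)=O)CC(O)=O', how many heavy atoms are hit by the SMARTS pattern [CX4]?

Check the 17 heavy atoms by environment: 8× C (X4) → match; 3× C (X3) → no; 3× O (X1) → no; 2× O (X2) → no; 1× N (X3) → no.
That gives 8 matching atoms.

8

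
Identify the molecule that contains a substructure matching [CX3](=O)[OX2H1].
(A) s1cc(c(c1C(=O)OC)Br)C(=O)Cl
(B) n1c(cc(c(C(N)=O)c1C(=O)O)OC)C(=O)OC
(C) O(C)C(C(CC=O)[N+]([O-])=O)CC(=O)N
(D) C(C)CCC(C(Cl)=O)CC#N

[CX3](=O)[OX2H1] describes an sp2 carbon double-bonded to O and single-bonded to an -OH oxygen (a carboxylic acid).
(A) has a methyl-ester group (-C(=O)OCH3) but the singly-bonded O has no H (OX2H0, not OX2H1).
(B) contains a carboxylic acid group (-C(=O)OH), which satisfies every atom and bond constraint.
(C) has an aldehyde (-CHO) but there is no singly-bonded oxygen on the carbonyl carbon.
(D) has an acyl chloride (-C(=O)Cl) but the carbonyl is bonded to Cl, not to an -OH oxygen.
So the answer is (B).

B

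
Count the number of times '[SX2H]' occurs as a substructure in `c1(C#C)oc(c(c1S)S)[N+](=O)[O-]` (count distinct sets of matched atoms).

[SX2H] is the SMARTS for a thiol: an aliphatic sulfur with two connections, one being H.
The molecule carries 2 separate instances of a thiol (-SH) meeting every constraint; each maps to a distinct set of atoms, giving 2 matches.

2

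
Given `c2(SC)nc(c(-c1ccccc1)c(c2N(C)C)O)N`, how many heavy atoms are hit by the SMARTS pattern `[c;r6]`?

11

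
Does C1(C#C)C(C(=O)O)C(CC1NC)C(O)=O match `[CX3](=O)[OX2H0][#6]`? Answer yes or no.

No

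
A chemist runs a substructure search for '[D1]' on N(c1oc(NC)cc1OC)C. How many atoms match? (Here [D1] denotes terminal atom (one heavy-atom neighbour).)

3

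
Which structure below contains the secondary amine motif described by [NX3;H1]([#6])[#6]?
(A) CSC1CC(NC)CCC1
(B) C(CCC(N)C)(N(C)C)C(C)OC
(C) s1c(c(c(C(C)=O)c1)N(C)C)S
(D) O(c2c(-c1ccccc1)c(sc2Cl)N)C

A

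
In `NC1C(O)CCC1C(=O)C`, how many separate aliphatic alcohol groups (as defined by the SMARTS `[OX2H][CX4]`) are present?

1

[OX2H][CX4] is the SMARTS for an aliphatic alcohol: a hydroxyl oxygen bound to an sp3 (X4) carbon.
Exactly one fragment in the molecule meets all constraints, giving 1 match.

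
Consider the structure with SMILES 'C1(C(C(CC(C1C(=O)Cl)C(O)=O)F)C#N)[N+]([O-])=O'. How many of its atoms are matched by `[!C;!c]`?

The query [!C;!c] means: neither aliphatic nor aromatic carbon — same as [!#6].
Check the 18 heavy atoms by environment: 9× C → no; 4× O → match; 1× N → match; 1× N (charge +1) → match; 1× O (charge -1) → match; 1× Cl → match; 1× F → match.
Summing the matching environments: 4 + 1 + 1 + 1 + 1 + 1 = 9 matching atoms.

9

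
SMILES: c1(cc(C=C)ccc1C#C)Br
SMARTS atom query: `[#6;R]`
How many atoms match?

6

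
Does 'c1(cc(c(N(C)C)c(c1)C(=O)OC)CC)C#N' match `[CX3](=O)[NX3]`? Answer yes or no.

The pattern [CX3](=O)[NX3] describes a carbonyl carbon bonded to a trivalent nitrogen — an amide.
The closest candidate here is a nitrile (-C#N), but the nitrile N is NX1 (triple-bonded), not NX3. No other fragment satisfies the full query, so there is no match.

No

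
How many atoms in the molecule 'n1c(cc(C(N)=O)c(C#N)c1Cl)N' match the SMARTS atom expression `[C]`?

2

Check the 13 heavy atoms by environment: 1× n (aromatic) → no; 5× c (aromatic) → no; 2× C → match; 1× O → no; 3× N → no; 1× Cl → no.
That gives 2 matching atoms.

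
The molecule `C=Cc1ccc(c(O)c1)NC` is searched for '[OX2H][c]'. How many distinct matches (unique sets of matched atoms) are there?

1

[OX2H][c] is the SMARTS for a phenol: a hydroxyl oxygen attached to an aromatic carbon.
Exactly one fragment in the molecule meets all constraints, giving 1 match.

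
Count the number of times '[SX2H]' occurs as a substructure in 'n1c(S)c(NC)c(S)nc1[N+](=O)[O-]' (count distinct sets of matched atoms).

[SX2H] is the SMARTS for a thiol: an aliphatic sulfur with two connections, one being H.
The molecule carries 2 separate instances of a thiol (-SH) meeting every constraint; each maps to a distinct set of atoms, giving 2 matches.

2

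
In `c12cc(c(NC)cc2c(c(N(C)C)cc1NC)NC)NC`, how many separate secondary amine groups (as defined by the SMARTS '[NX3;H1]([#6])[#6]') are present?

4

[NX3;H1]([#6])[#6] is the SMARTS for a secondary amine: a trivalent nitrogen with one H, bonded to two carbons.
The molecule carries 4 separate instances of an N-methylamino group (-NHCH3) meeting every constraint; each maps to a distinct set of atoms, giving 4 matches.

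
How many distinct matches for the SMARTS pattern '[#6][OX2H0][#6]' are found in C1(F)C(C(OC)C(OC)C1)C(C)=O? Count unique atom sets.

2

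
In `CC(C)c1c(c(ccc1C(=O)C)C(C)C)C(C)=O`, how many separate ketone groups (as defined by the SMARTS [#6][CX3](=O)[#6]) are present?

[#6][CX3](=O)[#6] is the SMARTS for a ketone: a carbonyl carbon (no H) flanked by two carbons.
The molecule carries 2 separate instances of an acetyl/ketone group (-C(=O)CH3) meeting every constraint; each maps to a distinct set of atoms, giving 2 matches.

2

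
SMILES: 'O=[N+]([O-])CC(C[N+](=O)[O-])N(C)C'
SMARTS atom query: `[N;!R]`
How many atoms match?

3

The query [N;!R] means: aliphatic nitrogen not in a ring.
Check the 12 heavy atoms by environment: 5× C (acyclic) → no; 1× N (acyclic) → match; 2× N (charge +1, acyclic) → match; 2× O (charge -1, acyclic) → no; 2× O (acyclic) → no.
Summing the matching environments: 1 + 2 = 3 matching atoms.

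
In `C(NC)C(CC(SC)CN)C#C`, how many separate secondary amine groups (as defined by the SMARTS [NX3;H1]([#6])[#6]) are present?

1

[NX3;H1]([#6])[#6] is the SMARTS for a secondary amine: a trivalent nitrogen with one H, bonded to two carbons.
Exactly one fragment in the molecule meets all constraints, giving 1 match.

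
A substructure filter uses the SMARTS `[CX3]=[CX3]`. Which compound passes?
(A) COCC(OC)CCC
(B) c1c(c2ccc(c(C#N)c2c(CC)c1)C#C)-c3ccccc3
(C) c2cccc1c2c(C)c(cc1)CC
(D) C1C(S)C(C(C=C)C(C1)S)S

D

[CX3]=[CX3] describes a non-aromatic C=C double bond between two sp2 carbons (an alkene).
(A) has an ethyl group (-CH2CH3) but its C-C bond is a single bond between CX4 carbons, not CX3=CX3.
(B) has an ethynyl group (-C#CH) but the C-C bond is a triple bond, not a double bond.
(C) has an ethyl group (-CH2CH3) but its C-C bond is a single bond between CX4 carbons, not CX3=CX3.
(D) contains a vinyl group (-CH=CH2), which satisfies every atom and bond constraint.
So the answer is (D).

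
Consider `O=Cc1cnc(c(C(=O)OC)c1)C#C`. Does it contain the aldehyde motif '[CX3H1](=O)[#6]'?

The pattern [CX3H1](=O)[#6] describes an sp2 carbon with one H, double-bonded to O and single-bonded to carbon — an aldehyde.
The molecule carries an aldehyde (-CHO), whose atoms satisfy every constraint of the query, so the pattern matches.

Yes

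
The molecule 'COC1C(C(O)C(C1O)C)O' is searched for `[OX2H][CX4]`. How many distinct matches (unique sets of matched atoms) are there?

[OX2H][CX4] is the SMARTS for an aliphatic alcohol: a hydroxyl oxygen bound to an sp3 (X4) carbon.
The molecule carries 3 separate instances of a hydroxyl group (-OH) meeting every constraint; each maps to a distinct set of atoms, giving 3 matches.

3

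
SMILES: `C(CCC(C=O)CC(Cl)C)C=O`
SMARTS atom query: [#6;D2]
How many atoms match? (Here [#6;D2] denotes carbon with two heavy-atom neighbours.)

Check the 12 heavy atoms by environment: 6× C (D2) → match; 2× C (D3) → no; 1× C (D1) → no; 1× Cl (D1) → no; 2× O (D1) → no.
That gives 6 matching atoms.

6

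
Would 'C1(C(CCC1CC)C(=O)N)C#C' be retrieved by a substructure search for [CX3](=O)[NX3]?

Yes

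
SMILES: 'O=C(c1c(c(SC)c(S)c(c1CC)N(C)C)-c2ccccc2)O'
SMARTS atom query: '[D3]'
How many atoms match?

9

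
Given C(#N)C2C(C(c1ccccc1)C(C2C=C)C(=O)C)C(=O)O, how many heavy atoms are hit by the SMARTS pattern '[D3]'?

The query [D3] means: atom with exactly three heavy-atom neighbours.
Check the 21 heavy atoms by environment: 7× C (D3) → match; 1× c (aromatic, D3) → match; 5× c (aromatic, D2) → no; 2× C (D2) → no; 2× C (D1) → no; 3× O (D1) → no; 1× N (D1) → no.
Summing the matching environments: 7 + 1 = 8 matching atoms.

8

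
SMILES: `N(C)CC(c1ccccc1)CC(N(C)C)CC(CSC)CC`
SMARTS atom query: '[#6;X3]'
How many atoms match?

6

The query [#6;X3] means: any carbon (aromatic or not) with three total connections.
Check the 22 heavy atoms by environment: 13× C (X4) → no; 2× N (X3) → no; 1× S (X2) → no; 6× c (aromatic, X3) → match.
That gives 6 matching atoms.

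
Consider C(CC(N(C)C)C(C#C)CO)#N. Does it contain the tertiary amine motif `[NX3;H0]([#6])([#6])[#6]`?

The pattern [NX3;H0]([#6])([#6])[#6] describes a trivalent nitrogen with no H, bonded to three carbons — a tertiary amine.
The molecule carries a dimethylamino group (-N(CH3)2), whose atoms satisfy every constraint of the query, so the pattern matches.

Yes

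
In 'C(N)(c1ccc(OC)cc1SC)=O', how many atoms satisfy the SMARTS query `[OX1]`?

1

Check the 13 heavy atoms by environment: 6× c (aromatic, X3) → no; 1× O (X2) → no; 2× C (X4) → no; 1× C (X3) → no; 1× O (X1) → match; 1× N (X3) → no; 1× S (X2) → no.
That gives 1 matching atom.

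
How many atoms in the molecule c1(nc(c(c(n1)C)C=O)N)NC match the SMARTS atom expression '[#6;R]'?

4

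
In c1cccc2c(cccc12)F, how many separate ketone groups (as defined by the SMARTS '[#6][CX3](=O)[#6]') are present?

[#6][CX3](=O)[#6] is the SMARTS for a ketone: a carbonyl carbon (no H) flanked by two carbons.
No fragment in the molecule satisfies every constraint, giving 0 matches.

0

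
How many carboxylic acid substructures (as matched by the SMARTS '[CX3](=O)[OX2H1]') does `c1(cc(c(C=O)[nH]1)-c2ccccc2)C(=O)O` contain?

[CX3](=O)[OX2H1] is the SMARTS for a carboxylic acid: an sp2 carbon double-bonded to O and single-bonded to an -OH oxygen.
Exactly one fragment in the molecule meets all constraints, giving 1 match.

1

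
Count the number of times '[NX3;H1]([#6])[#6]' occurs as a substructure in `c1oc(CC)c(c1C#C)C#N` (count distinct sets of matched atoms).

[NX3;H1]([#6])[#6] is the SMARTS for a secondary amine: a trivalent nitrogen with one H, bonded to two carbons.
No fragment in the molecule satisfies every constraint, giving 0 matches.

0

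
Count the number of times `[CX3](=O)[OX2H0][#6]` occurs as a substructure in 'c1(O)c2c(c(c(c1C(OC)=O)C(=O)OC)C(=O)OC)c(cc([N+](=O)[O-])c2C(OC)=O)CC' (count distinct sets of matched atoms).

[CX3](=O)[OX2H0][#6] is the SMARTS for an ester: a carbonyl carbon bonded to an oxygen that is itself bonded to carbon (no H on that O).
The molecule carries 4 separate instances of a methyl-ester group (-C(=O)OCH3) meeting every constraint; each maps to a distinct set of atoms, giving 4 matches.

4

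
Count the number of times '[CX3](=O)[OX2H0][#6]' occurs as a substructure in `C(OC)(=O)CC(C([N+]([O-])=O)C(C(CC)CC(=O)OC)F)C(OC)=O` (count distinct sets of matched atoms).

[CX3](=O)[OX2H0][#6] is the SMARTS for an ester: a carbonyl carbon bonded to an oxygen that is itself bonded to carbon (no H on that O).
The molecule carries 3 separate instances of a methyl-ester group (-C(=O)OCH3) meeting every constraint; each maps to a distinct set of atoms, giving 3 matches.

3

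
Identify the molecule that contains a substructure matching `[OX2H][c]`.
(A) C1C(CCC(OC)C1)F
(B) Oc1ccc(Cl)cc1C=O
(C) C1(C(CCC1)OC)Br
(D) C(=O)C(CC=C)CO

[OX2H][c] describes a hydroxyl oxygen attached to an aromatic carbon (a phenol).
(A) has a methoxy ether (-OCH3) but the oxygen has H0, not H1.
(B) contains a hydroxyl group (-OH), which satisfies every atom and bond constraint.
(C) has a methoxy ether (-OCH3) but the oxygen has H0, not H1.
(D) has a hydroxyl group (-OH) but the -OH is on an aliphatic carbon, not an aromatic c.
So the answer is (B).

B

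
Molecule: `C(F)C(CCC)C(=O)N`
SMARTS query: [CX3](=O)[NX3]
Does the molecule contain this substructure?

Yes

The pattern [CX3](=O)[NX3] describes a carbonyl carbon bonded to a trivalent nitrogen — an amide.
The molecule carries a primary amide (-C(=O)NH2), whose atoms satisfy every constraint of the query, so the pattern matches.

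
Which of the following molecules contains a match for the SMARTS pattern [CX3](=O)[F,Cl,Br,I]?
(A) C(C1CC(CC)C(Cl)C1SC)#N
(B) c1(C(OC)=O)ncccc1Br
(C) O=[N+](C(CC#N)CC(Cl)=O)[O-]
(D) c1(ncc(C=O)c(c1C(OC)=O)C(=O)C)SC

[CX3](=O)[F,Cl,Br,I] describes a carbonyl carbon bonded to a halogen (an acyl halide).
(A) has a chloro substituent but the Cl is not on a carbonyl carbon.
(B) has a methyl-ester group (-C(=O)OCH3) but the carbonyl is bonded to -O-C, not to a halogen.
(C) contains an acyl chloride (-C(=O)Cl), which satisfies every atom and bond constraint.
(D) has a methyl-ester group (-C(=O)OCH3) but the carbonyl is bonded to -O-C, not to a halogen.
So the answer is (C).

C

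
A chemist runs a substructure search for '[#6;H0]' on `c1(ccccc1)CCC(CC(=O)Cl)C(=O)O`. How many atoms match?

3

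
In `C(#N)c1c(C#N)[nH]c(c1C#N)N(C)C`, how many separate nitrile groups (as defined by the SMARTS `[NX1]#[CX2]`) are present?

[NX1]#[CX2] is the SMARTS for a nitrile: a nitrogen triple-bonded to a two-connected carbon.
The molecule carries 3 separate instances of a nitrile (-C#N) meeting every constraint; each maps to a distinct set of atoms, giving 3 matches.

3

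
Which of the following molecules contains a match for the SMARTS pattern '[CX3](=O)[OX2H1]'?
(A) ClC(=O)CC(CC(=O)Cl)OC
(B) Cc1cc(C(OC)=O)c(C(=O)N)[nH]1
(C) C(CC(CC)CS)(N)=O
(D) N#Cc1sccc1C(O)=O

D

[CX3](=O)[OX2H1] describes an sp2 carbon double-bonded to O and single-bonded to an -OH oxygen (a carboxylic acid).
(A) has an acyl chloride (-C(=O)Cl) but the carbonyl is bonded to Cl, not to an -OH oxygen.
(B) has a primary amide (-C(=O)NH2) but the carbonyl is bonded to N, not to an -OH oxygen.
(C) has a primary amide (-C(=O)NH2) but the carbonyl is bonded to N, not to an -OH oxygen.
(D) contains a carboxylic acid group (-C(=O)OH), which satisfies every atom and bond constraint.
So the answer is (D).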